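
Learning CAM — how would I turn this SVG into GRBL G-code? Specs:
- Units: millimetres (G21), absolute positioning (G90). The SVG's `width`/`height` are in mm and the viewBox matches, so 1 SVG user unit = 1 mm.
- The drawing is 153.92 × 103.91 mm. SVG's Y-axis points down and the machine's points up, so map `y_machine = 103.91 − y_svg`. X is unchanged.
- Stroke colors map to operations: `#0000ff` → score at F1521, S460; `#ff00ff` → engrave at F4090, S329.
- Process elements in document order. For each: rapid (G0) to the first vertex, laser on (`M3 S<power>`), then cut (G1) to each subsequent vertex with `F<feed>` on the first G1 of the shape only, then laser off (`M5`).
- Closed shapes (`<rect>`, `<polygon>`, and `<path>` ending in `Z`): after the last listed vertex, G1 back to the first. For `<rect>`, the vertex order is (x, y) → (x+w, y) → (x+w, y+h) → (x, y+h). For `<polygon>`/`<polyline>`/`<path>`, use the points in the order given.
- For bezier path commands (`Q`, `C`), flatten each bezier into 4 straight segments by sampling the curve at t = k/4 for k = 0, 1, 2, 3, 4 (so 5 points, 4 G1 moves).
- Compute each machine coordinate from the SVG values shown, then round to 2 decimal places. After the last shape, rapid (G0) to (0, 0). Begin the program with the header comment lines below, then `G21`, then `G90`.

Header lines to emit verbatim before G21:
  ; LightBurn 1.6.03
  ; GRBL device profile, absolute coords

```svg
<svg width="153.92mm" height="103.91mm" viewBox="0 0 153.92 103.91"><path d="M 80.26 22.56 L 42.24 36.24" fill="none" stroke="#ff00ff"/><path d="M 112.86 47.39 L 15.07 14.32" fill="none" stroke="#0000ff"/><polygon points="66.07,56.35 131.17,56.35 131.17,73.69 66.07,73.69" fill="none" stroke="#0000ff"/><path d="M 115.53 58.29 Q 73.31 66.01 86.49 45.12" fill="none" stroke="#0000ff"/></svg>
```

viewBox `0 0 153.92 103.91` with mm width/height → 1 unit = 1 mm. Flip: y_m = 103.91 − y_svg.

**Shape 1** — `<path>` line segment, stroke `#ff00ff` → engrave (S329, F4090). Machine vertices: (80.26,81.35) → (42.24,67.67). Open path.

**Shape 2** — `<path>` line segment, stroke `#0000ff` → score (S460, F1521). Machine vertices: (112.86,56.52) → (15.07,89.59). Open path.

**Shape 3** — `<polygon>` rectangle, stroke `#0000ff` → score (S460, F1521). Machine vertices: (66.07,47.56) → (131.17,47.56) → (131.17,30.22) → (66.07,30.22) → (66.07,47.56). Closed: final G1 returns to the first vertex.

**Shape 4** — `<path>` quadratic bezier, stroke `#0000ff` → score (S460, F1521). Control points (SVG): P0=(115.53,58.29), P1=(73.31,66.01), P2=(86.49,45.12); sampled at t=k/4. Machine vertices: (115.53,45.62) → (97.88,43.55) → (87.16,45.05) → (83.36,50.13) → (86.49,58.79). Open path.

; LightBurn 1.6.03
; GRBL device profile, absolute coords
G21
G90
G0 X80.26 Y81.35
M3 S329
G1 X42.24 Y67.67 F4090
M5
G0 X112.86 Y56.52
M3 S460
G1 X15.07 Y89.59 F1521
M5
G0 X66.07 Y47.56
M3 S460
G1 X131.17 Y47.56 F1521
G1 X131.17 Y30.22
G1 X66.07 Y30.22
G1 X66.07 Y47.56
M5
G0 X115.53 Y45.62
M3 S460
G1 X97.88 Y43.55 F1521
G1 X87.16 Y45.05
G1 X83.36 Y50.13
G1 X86.49 Y58.79
M5
G0 X0.00 Y0.00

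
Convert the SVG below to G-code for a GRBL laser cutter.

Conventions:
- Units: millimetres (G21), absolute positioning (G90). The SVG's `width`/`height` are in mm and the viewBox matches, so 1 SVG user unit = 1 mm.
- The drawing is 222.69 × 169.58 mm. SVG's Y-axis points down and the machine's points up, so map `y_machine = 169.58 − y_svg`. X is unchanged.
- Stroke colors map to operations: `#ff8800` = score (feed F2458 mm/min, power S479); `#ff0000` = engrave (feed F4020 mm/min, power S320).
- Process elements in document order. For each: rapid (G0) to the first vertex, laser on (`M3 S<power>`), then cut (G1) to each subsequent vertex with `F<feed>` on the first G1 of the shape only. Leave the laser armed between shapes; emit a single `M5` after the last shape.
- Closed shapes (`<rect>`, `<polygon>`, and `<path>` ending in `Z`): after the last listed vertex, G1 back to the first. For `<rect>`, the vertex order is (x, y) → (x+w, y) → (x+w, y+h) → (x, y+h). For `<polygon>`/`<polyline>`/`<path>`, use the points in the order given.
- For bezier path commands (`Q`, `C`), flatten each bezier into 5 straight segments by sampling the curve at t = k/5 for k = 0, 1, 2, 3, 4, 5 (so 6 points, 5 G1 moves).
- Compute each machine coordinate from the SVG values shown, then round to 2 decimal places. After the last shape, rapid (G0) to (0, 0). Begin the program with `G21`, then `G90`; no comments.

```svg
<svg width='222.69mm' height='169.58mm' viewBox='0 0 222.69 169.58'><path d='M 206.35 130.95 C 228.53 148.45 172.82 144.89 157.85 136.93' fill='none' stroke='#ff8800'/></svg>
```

G21
G90
G0 X206.35 Y38.63
M3 S479
G1 X211.26 Y30.52 F2458
G1 X203.17 Y26.67
G1 X187.78 Y26.28
G1 X170.77 Y28.54
G1 X157.85 Y32.65
M5
G0 X0.00 Y0.00

Since the viewBox matches the mm dimensions, user units are millimetres directly. The only transform is the Y-flip y_m = 169.58 − y_svg.

Shape 1 is a cubic bezier drawn with `<path>`. Its stroke #ff8800 means score at S479, F2458. After flipping Y the toolpath is (206.35,38.63) → (211.26,30.52) → (203.17,26.67) → (187.78,26.28) → (170.77,28.54) → (157.85,32.65).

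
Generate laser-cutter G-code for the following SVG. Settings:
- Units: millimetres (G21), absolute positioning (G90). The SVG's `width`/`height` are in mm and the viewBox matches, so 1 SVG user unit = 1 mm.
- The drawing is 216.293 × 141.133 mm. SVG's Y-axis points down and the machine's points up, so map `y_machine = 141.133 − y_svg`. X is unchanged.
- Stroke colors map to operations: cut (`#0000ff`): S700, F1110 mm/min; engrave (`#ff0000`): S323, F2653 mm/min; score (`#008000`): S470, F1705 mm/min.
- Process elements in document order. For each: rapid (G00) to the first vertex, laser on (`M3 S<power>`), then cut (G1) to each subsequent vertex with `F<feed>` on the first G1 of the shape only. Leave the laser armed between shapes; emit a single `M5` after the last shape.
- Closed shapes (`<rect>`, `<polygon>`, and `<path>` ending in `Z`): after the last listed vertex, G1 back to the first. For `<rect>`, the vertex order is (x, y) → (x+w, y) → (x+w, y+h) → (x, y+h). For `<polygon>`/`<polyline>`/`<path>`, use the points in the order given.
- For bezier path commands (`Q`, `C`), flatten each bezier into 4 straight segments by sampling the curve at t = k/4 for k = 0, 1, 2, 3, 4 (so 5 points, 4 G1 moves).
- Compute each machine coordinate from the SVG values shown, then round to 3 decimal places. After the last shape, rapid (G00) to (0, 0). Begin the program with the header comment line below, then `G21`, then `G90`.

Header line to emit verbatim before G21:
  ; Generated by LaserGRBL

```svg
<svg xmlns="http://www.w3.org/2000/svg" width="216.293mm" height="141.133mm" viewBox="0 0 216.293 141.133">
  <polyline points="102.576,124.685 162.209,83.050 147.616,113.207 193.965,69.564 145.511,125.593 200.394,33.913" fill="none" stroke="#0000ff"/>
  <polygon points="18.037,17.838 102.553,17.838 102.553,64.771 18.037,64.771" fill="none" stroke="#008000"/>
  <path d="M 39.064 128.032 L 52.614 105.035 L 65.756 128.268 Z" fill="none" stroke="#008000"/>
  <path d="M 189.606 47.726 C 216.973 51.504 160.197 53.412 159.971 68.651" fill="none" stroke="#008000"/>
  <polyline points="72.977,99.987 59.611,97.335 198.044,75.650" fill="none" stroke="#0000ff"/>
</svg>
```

; Generated by LaserGRBL
G21
G90
G00 X102.576 Y16.448
M3 S700
G1 X162.209 Y58.083 F1110
G1 X147.616 Y27.926
G1 X193.965 Y71.569
G1 X145.511 Y15.540
G1 X200.394 Y107.220
G00 X18.037 Y123.295
M3 S470
G1 X102.553 Y123.295 F1705
G1 X102.553 Y76.362
G1 X18.037 Y76.362
G1 X18.037 Y123.295
G00 X39.064 Y13.101
M3 S470
G1 X52.614 Y36.098 F1705
G1 X65.756 Y12.865
G1 X39.064 Y13.101
G00 X189.606 Y93.407
M3 S470
G1 X196.553 Y90.687 F1705
G1 X185.136 Y87.242
G1 X168.545 Y81.649
G1 X159.971 Y72.482
G00 X72.977 Y41.146
M3 S700
G1 X59.611 Y43.798 F1110
G1 X198.044 Y65.483
M5
G00 X0.000 Y0.000

viewBox `0 0 216.293 141.133` with mm width/height → 1 unit = 1 mm. Flip: y_m = 141.133 − y_svg.

**Shape 1** — `<polyline>` open polyline, stroke `#0000ff` → cut (S700, F1110). Machine vertices: (102.576,16.448) → (162.209,58.083) → (147.616,27.926) → (193.965,71.569) → (145.511,15.540) → (200.394,107.220). Open path.

**Shape 2** — `<polygon>` rectangle, stroke `#008000` → score (S470, F1705). Machine vertices: (18.037,123.295) → (102.553,123.295) → (102.553,76.362) → (18.037,76.362) → (18.037,123.295). Closed: final G1 returns to the first vertex.

**Shape 3** — `<path>` regular polygon, stroke `#008000` → score (S470, F1705). Machine vertices: (39.064,13.101) → (52.614,36.098) → (65.756,12.865) → (39.064,13.101). Closed: final G1 returns to the first vertex.

**Shape 4** — `<path>` cubic bezier, stroke `#008000` → score (S470, F1705). Control points (SVG): P0=(189.606,47.726), P1=(216.973,51.504), P2=(160.197,53.412), P3=(159.971,68.651); sampled at t=k/4. Machine vertices: (189.606,93.407) → (196.553,90.687) → (185.136,87.242) → (168.545,81.649) → (159.971,72.482). Open path.

**Shape 5** — `<polyline>` open polyline, stroke `#0000ff` → cut (S700, F1110). Machine vertices: (72.977,41.146) → (59.611,43.798) → (198.044,65.483). Open path.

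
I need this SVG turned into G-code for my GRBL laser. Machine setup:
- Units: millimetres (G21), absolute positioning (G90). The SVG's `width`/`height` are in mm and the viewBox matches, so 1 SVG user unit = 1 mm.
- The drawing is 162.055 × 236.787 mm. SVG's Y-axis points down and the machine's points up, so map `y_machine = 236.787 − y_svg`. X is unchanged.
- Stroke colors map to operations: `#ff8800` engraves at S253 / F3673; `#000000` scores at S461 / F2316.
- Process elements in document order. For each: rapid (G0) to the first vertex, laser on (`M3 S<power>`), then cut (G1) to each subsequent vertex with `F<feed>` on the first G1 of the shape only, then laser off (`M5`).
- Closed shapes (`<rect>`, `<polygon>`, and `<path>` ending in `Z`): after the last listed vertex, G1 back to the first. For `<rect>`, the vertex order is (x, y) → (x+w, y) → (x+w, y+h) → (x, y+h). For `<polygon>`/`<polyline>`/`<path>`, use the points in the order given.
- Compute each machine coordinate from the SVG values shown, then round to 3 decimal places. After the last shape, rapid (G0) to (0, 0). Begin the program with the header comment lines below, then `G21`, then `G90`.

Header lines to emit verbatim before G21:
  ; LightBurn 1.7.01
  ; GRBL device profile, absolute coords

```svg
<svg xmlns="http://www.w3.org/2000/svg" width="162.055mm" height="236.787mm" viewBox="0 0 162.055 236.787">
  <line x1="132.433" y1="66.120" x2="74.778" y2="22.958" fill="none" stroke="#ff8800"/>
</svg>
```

; LightBurn 1.7.01
; GRBL device profile, absolute coords
G21
G90
G0 X132.433 Y170.667
M3 S253
G1 X74.778 Y213.829 F3673
M5
G0 X0.000 Y0.000

Since the viewBox matches the mm dimensions, user units are millimetres directly. The only transform is the Y-flip y_m = 236.787 − y_svg.

Shape 1 is a line segment drawn with `<line>`. Its stroke #ff8800 means engrave at S253, F3673. After flipping Y the toolpath is (132.433,170.667) → (74.778,213.829).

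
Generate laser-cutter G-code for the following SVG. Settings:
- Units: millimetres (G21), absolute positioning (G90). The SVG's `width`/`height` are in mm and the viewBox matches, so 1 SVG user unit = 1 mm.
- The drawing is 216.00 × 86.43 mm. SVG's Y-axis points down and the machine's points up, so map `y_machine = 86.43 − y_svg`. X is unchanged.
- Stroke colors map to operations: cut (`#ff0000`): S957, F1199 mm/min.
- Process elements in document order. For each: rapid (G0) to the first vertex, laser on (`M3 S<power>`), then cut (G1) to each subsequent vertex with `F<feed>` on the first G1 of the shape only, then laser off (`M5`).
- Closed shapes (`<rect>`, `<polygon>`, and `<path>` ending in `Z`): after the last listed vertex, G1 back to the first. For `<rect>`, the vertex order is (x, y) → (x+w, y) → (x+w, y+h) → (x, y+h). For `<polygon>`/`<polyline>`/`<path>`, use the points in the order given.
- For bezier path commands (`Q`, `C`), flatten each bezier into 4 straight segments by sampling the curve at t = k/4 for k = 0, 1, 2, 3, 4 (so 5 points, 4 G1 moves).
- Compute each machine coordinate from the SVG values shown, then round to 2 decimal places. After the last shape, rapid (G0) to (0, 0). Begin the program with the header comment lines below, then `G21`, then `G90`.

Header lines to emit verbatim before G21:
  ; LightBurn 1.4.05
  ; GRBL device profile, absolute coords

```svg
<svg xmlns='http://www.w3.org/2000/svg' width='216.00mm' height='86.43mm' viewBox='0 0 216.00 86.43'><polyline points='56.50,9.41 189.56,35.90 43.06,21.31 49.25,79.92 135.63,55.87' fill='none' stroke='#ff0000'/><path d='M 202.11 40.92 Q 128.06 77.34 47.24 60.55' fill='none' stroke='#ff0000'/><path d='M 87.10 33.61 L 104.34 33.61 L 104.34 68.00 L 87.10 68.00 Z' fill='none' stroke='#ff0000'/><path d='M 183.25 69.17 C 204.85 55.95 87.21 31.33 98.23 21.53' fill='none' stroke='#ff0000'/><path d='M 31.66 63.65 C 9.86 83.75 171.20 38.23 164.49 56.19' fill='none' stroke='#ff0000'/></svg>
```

; LightBurn 1.4.05
; GRBL device profile, absolute coords
G21
G90
G0 X56.50 Y77.02
M3 S957
G1 X189.56 Y50.53 F1199
G1 X43.06 Y65.12
G1 X49.25 Y6.51
G1 X135.63 Y30.56
M5
G0 X202.11 Y45.51
M3 S957
G1 X164.66 Y30.63 F1199
G1 X126.37 Y22.39
G1 X87.23 Y20.81
G1 X47.24 Y25.88
M5
G0 X87.10 Y52.82
M3 S957
G1 X104.34 Y52.82 F1199
G1 X104.34 Y18.43
G1 X87.10 Y18.43
G1 X87.10 Y52.82
M5
G0 X183.25 Y17.26
M3 S957
G1 X177.53 Y28.90 F1199
G1 X144.71 Y42.36
G1 X109.90 Y55.18
G1 X98.23 Y64.90
M5
G0 X31.66 Y22.78
M3 S957
G1 X44.16 Y17.99 F1199
G1 X92.42 Y25.71
G1 X143.50 Y33.82
G1 X164.49 Y30.24
M5
G0 X0.00 Y0.00

Since the viewBox matches the mm dimensions, user units are millimetres directly. The only transform is the Y-flip y_m = 86.43 − y_svg.

Shape 1 is a open polyline drawn with `<polyline>`. Its stroke #ff0000 means cut at S957, F1199. After flipping Y the toolpath is (56.50,77.02) → (189.56,50.53) → (43.06,65.12) → (49.25,6.51) → (135.63,30.56).

Shape 2 is a quadratic bezier drawn with `<path>`. Its stroke #ff0000 means cut at S957, F1199. After flipping Y the toolpath is (202.11,45.51) → (164.66,30.63) → (126.37,22.39) → (87.23,20.81) → (47.24,25.88).

Shape 3 is a rectangle drawn with `<path>`. Its stroke #ff0000 means cut at S957, F1199. After flipping Y the toolpath is (87.10,52.82) → (104.34,52.82) → (104.34,18.43) → (87.10,18.43) → (87.10,52.82), returning to the start.

Shape 4 is a cubic bezier drawn with `<path>`. Its stroke #ff0000 means cut at S957, F1199. After flipping Y the toolpath is (183.25,17.26) → (177.53,28.90) → (144.71,42.36) → (109.90,55.18) → (98.23,64.90).

Shape 5 is a cubic bezier drawn with `<path>`. Its stroke #ff0000 means cut at S957, F1199. After flipping Y the toolpath is (31.66,22.78) → (44.16,17.99) → (92.42,25.71) → (143.50,33.82) → (164.49,30.24).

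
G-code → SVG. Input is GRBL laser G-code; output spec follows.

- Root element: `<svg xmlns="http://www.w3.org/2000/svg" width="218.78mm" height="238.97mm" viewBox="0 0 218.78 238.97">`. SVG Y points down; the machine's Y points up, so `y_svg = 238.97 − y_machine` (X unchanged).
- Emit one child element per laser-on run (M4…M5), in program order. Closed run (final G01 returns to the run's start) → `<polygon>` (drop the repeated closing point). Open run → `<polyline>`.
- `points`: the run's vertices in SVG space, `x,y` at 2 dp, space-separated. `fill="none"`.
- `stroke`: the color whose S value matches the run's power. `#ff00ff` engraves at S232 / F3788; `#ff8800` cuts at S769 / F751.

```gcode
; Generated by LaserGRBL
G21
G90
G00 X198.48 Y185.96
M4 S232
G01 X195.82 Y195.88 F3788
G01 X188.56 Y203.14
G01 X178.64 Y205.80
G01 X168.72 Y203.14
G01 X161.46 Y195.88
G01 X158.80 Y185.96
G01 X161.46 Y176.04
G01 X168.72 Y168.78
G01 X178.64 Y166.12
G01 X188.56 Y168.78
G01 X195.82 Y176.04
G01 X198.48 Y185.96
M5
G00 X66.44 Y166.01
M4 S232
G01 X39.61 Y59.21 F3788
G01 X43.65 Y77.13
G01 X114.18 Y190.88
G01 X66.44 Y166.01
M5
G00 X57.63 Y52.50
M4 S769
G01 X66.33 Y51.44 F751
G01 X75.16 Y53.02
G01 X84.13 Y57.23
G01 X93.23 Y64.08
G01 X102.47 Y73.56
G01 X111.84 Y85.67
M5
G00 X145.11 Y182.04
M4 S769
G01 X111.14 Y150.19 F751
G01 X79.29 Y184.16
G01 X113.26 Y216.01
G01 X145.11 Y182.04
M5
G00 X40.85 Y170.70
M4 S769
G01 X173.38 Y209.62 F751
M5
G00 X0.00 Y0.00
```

<svg xmlns="http://www.w3.org/2000/svg" width="218.78mm" height="238.97mm" viewBox="0 0 218.78 238.97">
  <polygon points="198.48,53.01 195.82,43.09 188.56,35.83 178.64,33.17 168.72,35.83 161.46,43.09 158.80,53.01 161.46,62.93 168.72,70.19 178.64,72.85 188.56,70.19 195.82,62.93" fill="none" stroke="#ff00ff"/>
  <polygon points="66.44,72.96 39.61,179.76 43.65,161.84 114.18,48.09" fill="none" stroke="#ff00ff"/>
  <polyline points="57.63,186.47 66.33,187.53 75.16,185.95 84.13,181.74 93.23,174.89 102.47,165.41 111.84,153.30" fill="none" stroke="#ff8800"/>
  <polygon points="145.11,56.93 111.14,88.78 79.29,54.81 113.26,22.96" fill="none" stroke="#ff8800"/>
  <polyline points="40.85,68.27 173.38,29.35" fill="none" stroke="#ff8800"/>
</svg>

y_svg = 238.97 − y_m.

[1] S232→`#ff00ff` (engrave); closed run; points: 198.48,53.01 195.82,43.09 188.56,35.83 178.64,33.17 168.72,35.83 161.46,43.09 158.80,53.01 161.46,62.93 168.72,70.19 178.64,72.85 188.56,70.19 195.82,62.93

[2] S232→`#ff00ff` (engrave); closed run; points: 66.44,72.96 39.61,179.76 43.65,161.84 114.18,48.09

[3] S769→`#ff8800` (cut); open run; points: 57.63,186.47 66.33,187.53 75.16,185.95 84.13,181.74 93.23,174.89 102.47,165.41 111.84,153.30

[4] S769→`#ff8800` (cut); closed run; points: 145.11,56.93 111.14,88.78 79.29,54.81 113.26,22.96

[5] S769→`#ff8800` (cut); open run; points: 40.85,68.27 173.38,29.35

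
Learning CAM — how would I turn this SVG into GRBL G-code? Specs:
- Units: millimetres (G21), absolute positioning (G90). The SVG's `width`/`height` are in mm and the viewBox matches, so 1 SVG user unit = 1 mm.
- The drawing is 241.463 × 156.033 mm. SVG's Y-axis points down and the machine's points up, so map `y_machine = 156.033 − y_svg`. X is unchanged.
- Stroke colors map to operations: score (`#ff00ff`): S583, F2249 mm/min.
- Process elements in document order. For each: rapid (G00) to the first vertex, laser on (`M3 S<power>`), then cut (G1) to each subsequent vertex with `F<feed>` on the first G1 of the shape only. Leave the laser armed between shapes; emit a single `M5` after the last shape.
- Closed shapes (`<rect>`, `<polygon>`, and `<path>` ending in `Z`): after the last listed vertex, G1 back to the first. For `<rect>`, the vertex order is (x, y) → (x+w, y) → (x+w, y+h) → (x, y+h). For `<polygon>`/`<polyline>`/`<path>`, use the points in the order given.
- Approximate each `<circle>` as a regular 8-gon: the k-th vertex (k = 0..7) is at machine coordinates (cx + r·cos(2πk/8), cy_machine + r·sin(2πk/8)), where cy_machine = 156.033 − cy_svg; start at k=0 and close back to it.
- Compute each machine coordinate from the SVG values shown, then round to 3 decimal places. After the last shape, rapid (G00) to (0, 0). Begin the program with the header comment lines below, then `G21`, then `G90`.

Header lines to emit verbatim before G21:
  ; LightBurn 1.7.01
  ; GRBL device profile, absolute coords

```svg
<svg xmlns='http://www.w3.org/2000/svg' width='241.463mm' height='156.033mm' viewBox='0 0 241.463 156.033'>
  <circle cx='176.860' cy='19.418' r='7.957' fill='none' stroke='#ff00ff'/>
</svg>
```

1 u = 1 mm; y_m = 156.033 − y.

[1] `<circle>` circle, #ff00ff→score S583 F2249: (184.817,136.615) → (182.486,142.241) → (176.860,144.572) → (171.234,142.241) → (168.903,136.615) → (171.234,130.989) → (176.860,128.658) → (182.486,130.989) → (184.817,136.615) (closed)

; LightBurn 1.7.01
; GRBL device profile, absolute coords
G21
G90
G00 X184.817 Y136.615
M3 S583
G1 X182.486 Y142.241 F2249
G1 X176.860 Y144.572
G1 X171.234 Y142.241
G1 X168.903 Y136.615
G1 X171.234 Y130.989
G1 X176.860 Y128.658
G1 X182.486 Y130.989
G1 X184.817 Y136.615
M5
G00 X0.000 Y0.000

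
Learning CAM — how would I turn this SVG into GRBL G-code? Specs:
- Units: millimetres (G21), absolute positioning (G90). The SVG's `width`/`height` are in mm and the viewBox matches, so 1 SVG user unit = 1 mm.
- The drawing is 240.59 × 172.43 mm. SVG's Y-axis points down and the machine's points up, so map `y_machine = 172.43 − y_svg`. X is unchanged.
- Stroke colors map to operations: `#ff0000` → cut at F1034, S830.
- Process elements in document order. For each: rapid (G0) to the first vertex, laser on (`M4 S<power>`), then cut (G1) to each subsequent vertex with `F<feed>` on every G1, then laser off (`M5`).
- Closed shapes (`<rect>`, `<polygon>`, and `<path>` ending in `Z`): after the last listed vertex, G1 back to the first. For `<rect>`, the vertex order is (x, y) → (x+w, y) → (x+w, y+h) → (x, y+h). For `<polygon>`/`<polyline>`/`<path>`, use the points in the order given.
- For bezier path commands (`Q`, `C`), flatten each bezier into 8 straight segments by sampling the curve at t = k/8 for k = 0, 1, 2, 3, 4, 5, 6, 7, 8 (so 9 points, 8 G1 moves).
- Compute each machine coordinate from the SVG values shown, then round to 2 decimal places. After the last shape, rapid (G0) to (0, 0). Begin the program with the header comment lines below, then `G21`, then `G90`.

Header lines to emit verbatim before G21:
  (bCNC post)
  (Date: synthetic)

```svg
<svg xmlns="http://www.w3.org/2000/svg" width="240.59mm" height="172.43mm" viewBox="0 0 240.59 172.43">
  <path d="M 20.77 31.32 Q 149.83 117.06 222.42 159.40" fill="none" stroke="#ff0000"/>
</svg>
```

1 u = 1 mm; y_m = 172.43 − y.

[1] `<path>` quadratic bezier, #ff0000→cut S830 F1034: (20.77,141.11) → (52.15,120.35) → (81.77,100.95) → (109.62,82.91) → (135.71,66.22) → (160.04,50.89) → (182.60,36.91) → (203.39,24.29) → (222.42,13.03)

(bCNC post)
(Date: synthetic)
G21
G90
G0 X20.77 Y141.11
M4 S830
G1 X52.15 Y120.35 F1034
G1 X81.77 Y100.95 F1034
G1 X109.62 Y82.91 F1034
G1 X135.71 Y66.22 F1034
G1 X160.04 Y50.89 F1034
G1 X182.60 Y36.91 F1034
G1 X203.39 Y24.29 F1034
G1 X222.42 Y13.03 F1034
M5
G0 X0.00 Y0.00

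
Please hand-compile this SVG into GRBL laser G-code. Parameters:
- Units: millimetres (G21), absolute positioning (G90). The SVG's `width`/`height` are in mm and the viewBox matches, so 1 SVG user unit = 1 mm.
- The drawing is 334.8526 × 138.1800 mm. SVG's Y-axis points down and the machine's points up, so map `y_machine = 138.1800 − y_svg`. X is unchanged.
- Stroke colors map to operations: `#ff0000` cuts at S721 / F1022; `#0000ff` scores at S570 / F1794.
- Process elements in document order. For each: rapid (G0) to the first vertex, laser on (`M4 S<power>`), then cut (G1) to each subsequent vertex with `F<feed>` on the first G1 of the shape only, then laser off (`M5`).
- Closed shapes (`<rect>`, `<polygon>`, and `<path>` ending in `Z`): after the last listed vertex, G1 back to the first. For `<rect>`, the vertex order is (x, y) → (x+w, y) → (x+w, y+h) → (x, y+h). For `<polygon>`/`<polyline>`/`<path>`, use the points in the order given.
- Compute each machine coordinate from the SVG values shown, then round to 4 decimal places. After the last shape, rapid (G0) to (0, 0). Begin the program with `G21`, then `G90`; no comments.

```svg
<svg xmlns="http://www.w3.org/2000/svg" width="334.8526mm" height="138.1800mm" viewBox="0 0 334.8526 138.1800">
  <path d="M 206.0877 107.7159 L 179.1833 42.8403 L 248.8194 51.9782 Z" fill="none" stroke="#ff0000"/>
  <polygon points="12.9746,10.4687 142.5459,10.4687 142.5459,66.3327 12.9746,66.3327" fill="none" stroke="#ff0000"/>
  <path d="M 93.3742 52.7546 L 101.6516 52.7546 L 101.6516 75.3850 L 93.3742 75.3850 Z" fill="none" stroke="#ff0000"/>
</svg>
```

1 u = 1 mm; y_m = 138.1800 − y.

[1] `<path>` regular polygon, #ff0000→cut S721 F1022: (206.0877,30.4641) → (179.1833,95.3397) → (248.8194,86.2018) → (206.0877,30.4641) (closed)

[2] `<polygon>` rectangle, #ff0000→cut S721 F1022: (12.9746,127.7113) → (142.5459,127.7113) → (142.5459,71.8473) → (12.9746,71.8473) → (12.9746,127.7113) (closed)

[3] `<path>` rectangle, #ff0000→cut S721 F1022: (93.3742,85.4254) → (101.6516,85.4254) → (101.6516,62.7950) → (93.3742,62.7950) → (93.3742,85.4254) (closed)

G21
G90
G0 X206.0877 Y30.4641
M4 S721
G1 X179.1833 Y95.3397 F1022
G1 X248.8194 Y86.2018
G1 X206.0877 Y30.4641
M5
G0 X12.9746 Y127.7113
M4 S721
G1 X142.5459 Y127.7113 F1022
G1 X142.5459 Y71.8473
G1 X12.9746 Y71.8473
G1 X12.9746 Y127.7113
M5
G0 X93.3742 Y85.4254
M4 S721
G1 X101.6516 Y85.4254 F1022
G1 X101.6516 Y62.7950
G1 X93.3742 Y62.7950
G1 X93.3742 Y85.4254
M5
G0 X0.0000 Y0.0000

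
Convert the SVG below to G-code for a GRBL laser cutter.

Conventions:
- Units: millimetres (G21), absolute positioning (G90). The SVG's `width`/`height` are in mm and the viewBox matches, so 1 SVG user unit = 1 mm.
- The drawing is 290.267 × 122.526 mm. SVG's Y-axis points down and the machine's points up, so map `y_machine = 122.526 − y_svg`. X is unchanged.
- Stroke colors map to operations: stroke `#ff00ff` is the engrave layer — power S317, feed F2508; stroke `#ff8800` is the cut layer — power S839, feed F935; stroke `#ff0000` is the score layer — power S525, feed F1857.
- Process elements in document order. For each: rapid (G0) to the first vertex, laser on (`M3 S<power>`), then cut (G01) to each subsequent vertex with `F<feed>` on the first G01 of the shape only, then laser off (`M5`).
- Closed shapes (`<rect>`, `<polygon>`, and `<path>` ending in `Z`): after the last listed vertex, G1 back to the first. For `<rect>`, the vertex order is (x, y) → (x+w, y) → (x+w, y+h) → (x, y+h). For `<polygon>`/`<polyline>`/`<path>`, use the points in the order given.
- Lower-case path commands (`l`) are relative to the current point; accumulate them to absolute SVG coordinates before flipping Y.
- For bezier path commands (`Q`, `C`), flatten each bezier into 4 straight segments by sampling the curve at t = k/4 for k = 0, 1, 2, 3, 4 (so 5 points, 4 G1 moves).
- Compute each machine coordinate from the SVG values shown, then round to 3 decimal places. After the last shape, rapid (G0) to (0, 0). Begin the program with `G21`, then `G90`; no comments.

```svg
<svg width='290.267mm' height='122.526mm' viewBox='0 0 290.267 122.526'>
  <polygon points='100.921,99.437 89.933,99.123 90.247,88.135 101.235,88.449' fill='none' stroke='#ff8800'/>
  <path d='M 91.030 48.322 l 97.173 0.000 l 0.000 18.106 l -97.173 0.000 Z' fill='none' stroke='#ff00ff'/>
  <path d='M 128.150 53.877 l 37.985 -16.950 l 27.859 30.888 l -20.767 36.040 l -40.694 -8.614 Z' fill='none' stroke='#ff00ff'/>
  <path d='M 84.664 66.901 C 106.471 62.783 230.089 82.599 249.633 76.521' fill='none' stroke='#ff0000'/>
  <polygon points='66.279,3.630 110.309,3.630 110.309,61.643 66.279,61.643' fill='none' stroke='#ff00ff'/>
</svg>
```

viewBox `0 0 290.267 122.526` with mm width/height → 1 unit = 1 mm. Flip: y_m = 122.526 − y_svg.

**Shape 1** — `<polygon>` regular polygon, stroke `#ff8800` → cut (S839, F935). Machine vertices: (100.921,23.089) → (89.933,23.403) → (90.247,34.391) → (101.235,34.077) → (100.921,23.089). Closed: final G1 returns to the first vertex.

**Shape 2** — `<path>` rectangle, stroke `#ff00ff` → engrave (S317, F2508). Machine vertices: (91.030,74.204) → (188.203,74.204) → (188.203,56.098) → (91.030,56.098) → (91.030,74.204). Closed: final G1 returns to the first vertex.

**Shape 3** — `<path>` regular polygon, stroke `#ff00ff` → engrave (S317, F2508). Machine vertices: (128.150,68.649) → (166.135,85.599) → (193.994,54.711) → (173.227,18.671) → (132.533,27.285) → (128.150,68.649). Closed: final G1 returns to the first vertex.

**Shape 4** — `<path>` cubic bezier, stroke `#ff0000` → score (S525, F1857). Control points (SVG): P0=(84.664,66.901), P1=(106.471,62.783), P2=(230.089,82.599), P3=(249.633,76.521); sampled at t=k/4. Machine vertices: (84.664,55.625) → (116.892,55.004) → (167.997,50.080) → (218.678,45.523) → (249.633,46.005). Open path.

**Shape 5** — `<polygon>` rectangle, stroke `#ff00ff` → engrave (S317, F2508). Machine vertices: (66.279,118.896) → (110.309,118.896) → (110.309,60.883) → (66.279,60.883) → (66.279,118.896). Closed: final G1 returns to the first vertex.

G21
G90
G0 X100.921 Y23.089
M3 S839
G01 X89.933 Y23.403 F935
G01 X90.247 Y34.391
G01 X101.235 Y34.077
G01 X100.921 Y23.089
M5
G0 X91.030 Y74.204
M3 S317
G01 X188.203 Y74.204 F2508
G01 X188.203 Y56.098
G01 X91.030 Y56.098
G01 X91.030 Y74.204
M5
G0 X128.150 Y68.649
M3 S317
G01 X166.135 Y85.599 F2508
G01 X193.994 Y54.711
G01 X173.227 Y18.671
G01 X132.533 Y27.285
G01 X128.150 Y68.649
M5
G0 X84.664 Y55.625
M3 S525
G01 X116.892 Y55.004 F1857
G01 X167.997 Y50.080
G01 X218.678 Y45.523
G01 X249.633 Y46.005
M5
G0 X66.279 Y118.896
M3 S317
G01 X110.309 Y118.896 F2508
G01 X110.309 Y60.883
G01 X66.279 Y60.883
G01 X66.279 Y118.896
M5
G0 X0.000 Y0.000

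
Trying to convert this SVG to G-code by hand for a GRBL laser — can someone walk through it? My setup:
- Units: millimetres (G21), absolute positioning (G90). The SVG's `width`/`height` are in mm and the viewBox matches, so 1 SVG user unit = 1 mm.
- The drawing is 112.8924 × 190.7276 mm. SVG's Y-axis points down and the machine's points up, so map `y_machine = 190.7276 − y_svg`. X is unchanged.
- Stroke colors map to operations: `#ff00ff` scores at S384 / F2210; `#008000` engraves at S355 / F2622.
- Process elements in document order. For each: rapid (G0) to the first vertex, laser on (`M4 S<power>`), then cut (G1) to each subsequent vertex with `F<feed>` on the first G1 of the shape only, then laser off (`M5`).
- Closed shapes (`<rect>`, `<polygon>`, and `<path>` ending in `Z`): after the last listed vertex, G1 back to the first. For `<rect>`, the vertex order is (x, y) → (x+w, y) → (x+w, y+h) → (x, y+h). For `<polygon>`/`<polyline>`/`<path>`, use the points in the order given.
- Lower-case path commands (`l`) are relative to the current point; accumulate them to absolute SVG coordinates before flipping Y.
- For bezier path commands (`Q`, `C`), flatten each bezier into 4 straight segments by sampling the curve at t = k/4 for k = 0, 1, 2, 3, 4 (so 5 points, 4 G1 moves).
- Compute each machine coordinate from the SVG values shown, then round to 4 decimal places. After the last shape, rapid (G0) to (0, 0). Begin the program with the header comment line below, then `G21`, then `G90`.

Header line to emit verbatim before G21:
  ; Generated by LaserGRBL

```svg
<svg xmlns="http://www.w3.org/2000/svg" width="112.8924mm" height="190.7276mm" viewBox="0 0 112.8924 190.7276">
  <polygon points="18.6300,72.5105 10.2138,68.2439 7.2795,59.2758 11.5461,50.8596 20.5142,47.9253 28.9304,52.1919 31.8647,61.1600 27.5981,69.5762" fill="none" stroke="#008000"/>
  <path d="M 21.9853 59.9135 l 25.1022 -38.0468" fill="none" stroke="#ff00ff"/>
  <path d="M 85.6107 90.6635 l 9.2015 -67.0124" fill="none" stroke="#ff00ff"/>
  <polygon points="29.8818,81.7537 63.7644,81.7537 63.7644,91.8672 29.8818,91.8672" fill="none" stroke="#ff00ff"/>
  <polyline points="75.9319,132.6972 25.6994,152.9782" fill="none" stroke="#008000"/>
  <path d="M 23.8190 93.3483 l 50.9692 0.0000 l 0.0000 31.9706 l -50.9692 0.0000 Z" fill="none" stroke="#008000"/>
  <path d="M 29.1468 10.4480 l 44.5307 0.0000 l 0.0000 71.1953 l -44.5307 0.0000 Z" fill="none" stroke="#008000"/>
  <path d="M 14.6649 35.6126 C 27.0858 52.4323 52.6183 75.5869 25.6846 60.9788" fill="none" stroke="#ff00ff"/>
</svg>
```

Since the viewBox matches the mm dimensions, user units are millimetres directly. The only transform is the Y-flip y_m = 190.7276 − y_svg.

Shape 1 is a regular polygon drawn with `<polygon>`. Its stroke #008000 means engrave at S355, F2622. After flipping Y the toolpath is (18.6300,118.2171) → (10.2138,122.4837) → (7.2795,131.4518) → (11.5461,139.8680) → (20.5142,142.8023) → (28.9304,138.5357) → (31.8647,129.5676) → (27.5981,121.1514) → (18.6300,118.2171), returning to the start.

Shape 2 is a line segment drawn with `<path>`. Its stroke #ff00ff means score at S384, F2210. After flipping Y the toolpath is (21.9853,130.8141) → (47.0875,168.8609).

Shape 3 is a line segment drawn with `<path>`. Its stroke #ff00ff means score at S384, F2210. After flipping Y the toolpath is (85.6107,100.0641) → (94.8122,167.0765).

Shape 4 is a rectangle drawn with `<polygon>`. Its stroke #ff00ff means score at S384, F2210. After flipping Y the toolpath is (29.8818,108.9739) → (63.7644,108.9739) → (63.7644,98.8604) → (29.8818,98.8604) → (29.8818,108.9739), returning to the start.

Shape 5 is a line segment drawn with `<polyline>`. Its stroke #008000 means engrave at S355, F2622. After flipping Y the toolpath is (75.9319,58.0304) → (25.6994,37.7494).

Shape 6 is a rectangle drawn with `<path>`. Its stroke #008000 means engrave at S355, F2622. After flipping Y the toolpath is (23.8190,97.3793) → (74.7882,97.3793) → (74.7882,65.4087) → (23.8190,65.4087) → (23.8190,97.3793), returning to the start.

Shape 7 is a rectangle drawn with `<path>`. Its stroke #008000 means engrave at S355, F2622. After flipping Y the toolpath is (29.1468,180.2796) → (73.6775,180.2796) → (73.6775,109.0843) → (29.1468,109.0843) → (29.1468,180.2796), returning to the start.

Shape 8 is a cubic bezier drawn with `<path>`. Its stroke #ff00ff means score at S384, F2210. After flipping Y the toolpath is (14.6649,155.1150) → (25.4143,142.0015) → (34.9327,130.6465) → (37.0721,125.1842) → (25.6846,129.7488).

; Generated by LaserGRBL
G21
G90
G0 X18.6300 Y118.2171
M4 S355
G1 X10.2138 Y122.4837 F2622
G1 X7.2795 Y131.4518
G1 X11.5461 Y139.8680
G1 X20.5142 Y142.8023
G1 X28.9304 Y138.5357
G1 X31.8647 Y129.5676
G1 X27.5981 Y121.1514
G1 X18.6300 Y118.2171
M5
G0 X21.9853 Y130.8141
M4 S384
G1 X47.0875 Y168.8609 F2210
M5
G0 X85.6107 Y100.0641
M4 S384
G1 X94.8122 Y167.0765 F2210
M5
G0 X29.8818 Y108.9739
M4 S384
G1 X63.7644 Y108.9739 F2210
G1 X63.7644 Y98.8604
G1 X29.8818 Y98.8604
G1 X29.8818 Y108.9739
M5
G0 X75.9319 Y58.0304
M4 S355
G1 X25.6994 Y37.7494 F2622
M5
G0 X23.8190 Y97.3793
M4 S355
G1 X74.7882 Y97.3793 F2622
G1 X74.7882 Y65.4087
G1 X23.8190 Y65.4087
G1 X23.8190 Y97.3793
M5
G0 X29.1468 Y180.2796
M4 S355
G1 X73.6775 Y180.2796 F2622
G1 X73.6775 Y109.0843
G1 X29.1468 Y109.0843
G1 X29.1468 Y180.2796
M5
G0 X14.6649 Y155.1150
M4 S384
G1 X25.4143 Y142.0015 F2210
G1 X34.9327 Y130.6465
G1 X37.0721 Y125.1842
G1 X25.6846 Y129.7488
M5
G0 X0.0000 Y0.0000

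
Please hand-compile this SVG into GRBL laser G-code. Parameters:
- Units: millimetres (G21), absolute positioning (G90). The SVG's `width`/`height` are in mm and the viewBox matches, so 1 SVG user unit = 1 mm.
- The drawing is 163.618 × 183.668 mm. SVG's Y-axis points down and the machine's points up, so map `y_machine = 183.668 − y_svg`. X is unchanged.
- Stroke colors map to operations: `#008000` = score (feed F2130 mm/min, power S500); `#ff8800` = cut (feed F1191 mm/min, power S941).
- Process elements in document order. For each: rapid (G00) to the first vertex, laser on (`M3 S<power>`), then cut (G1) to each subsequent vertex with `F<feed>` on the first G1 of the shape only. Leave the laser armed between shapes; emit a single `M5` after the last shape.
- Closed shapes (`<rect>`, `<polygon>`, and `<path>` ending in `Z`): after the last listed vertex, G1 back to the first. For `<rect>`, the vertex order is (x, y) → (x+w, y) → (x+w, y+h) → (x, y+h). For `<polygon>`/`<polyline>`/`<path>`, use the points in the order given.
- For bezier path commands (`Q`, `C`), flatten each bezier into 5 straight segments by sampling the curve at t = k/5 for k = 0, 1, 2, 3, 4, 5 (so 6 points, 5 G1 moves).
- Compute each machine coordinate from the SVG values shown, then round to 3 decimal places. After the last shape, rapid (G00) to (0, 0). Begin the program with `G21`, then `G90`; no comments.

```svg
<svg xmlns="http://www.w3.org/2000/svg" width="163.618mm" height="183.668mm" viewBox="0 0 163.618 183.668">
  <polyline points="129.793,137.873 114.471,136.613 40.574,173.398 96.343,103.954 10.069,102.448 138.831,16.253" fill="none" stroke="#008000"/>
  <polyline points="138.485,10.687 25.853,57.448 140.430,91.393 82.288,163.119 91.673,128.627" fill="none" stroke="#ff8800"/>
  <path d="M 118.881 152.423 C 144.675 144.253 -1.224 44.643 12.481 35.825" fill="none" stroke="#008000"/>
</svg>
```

Since the viewBox matches the mm dimensions, user units are millimetres directly. The only transform is the Y-flip y_m = 183.668 − y_svg.

Shape 1 is a open polyline drawn with `<polyline>`. Its stroke #008000 means score at S500, F2130. After flipping Y the toolpath is (129.793,45.795) → (114.471,47.055) → (40.574,10.270) → (96.343,79.714) → (10.069,81.220) → (138.831,167.415).

Shape 2 is a open polyline drawn with `<polyline>`. Its stroke #ff8800 means cut at S941, F1191. After flipping Y the toolpath is (138.485,172.981) → (25.853,126.220) → (140.430,92.275) → (82.288,20.549) → (91.673,55.041).

Shape 3 is a cubic bezier drawn with `<path>`. Its stroke #008000 means score at S500, F2130. After flipping Y the toolpath is (118.881,31.245) → (116.405,45.662) → (88.624,73.277) → (51.442,105.344) → (20.760,133.115) → (12.481,147.843).

G21
G90
G00 X129.793 Y45.795
M3 S500
G1 X114.471 Y47.055 F2130
G1 X40.574 Y10.270
G1 X96.343 Y79.714
G1 X10.069 Y81.220
G1 X138.831 Y167.415
G00 X138.485 Y172.981
M3 S941
G1 X25.853 Y126.220 F1191
G1 X140.430 Y92.275
G1 X82.288 Y20.549
G1 X91.673 Y55.041
G00 X118.881 Y31.245
M3 S500
G1 X116.405 Y45.662 F2130
G1 X88.624 Y73.277
G1 X51.442 Y105.344
G1 X20.760 Y133.115
G1 X12.481 Y147.843
M5
G00 X0.000 Y0.000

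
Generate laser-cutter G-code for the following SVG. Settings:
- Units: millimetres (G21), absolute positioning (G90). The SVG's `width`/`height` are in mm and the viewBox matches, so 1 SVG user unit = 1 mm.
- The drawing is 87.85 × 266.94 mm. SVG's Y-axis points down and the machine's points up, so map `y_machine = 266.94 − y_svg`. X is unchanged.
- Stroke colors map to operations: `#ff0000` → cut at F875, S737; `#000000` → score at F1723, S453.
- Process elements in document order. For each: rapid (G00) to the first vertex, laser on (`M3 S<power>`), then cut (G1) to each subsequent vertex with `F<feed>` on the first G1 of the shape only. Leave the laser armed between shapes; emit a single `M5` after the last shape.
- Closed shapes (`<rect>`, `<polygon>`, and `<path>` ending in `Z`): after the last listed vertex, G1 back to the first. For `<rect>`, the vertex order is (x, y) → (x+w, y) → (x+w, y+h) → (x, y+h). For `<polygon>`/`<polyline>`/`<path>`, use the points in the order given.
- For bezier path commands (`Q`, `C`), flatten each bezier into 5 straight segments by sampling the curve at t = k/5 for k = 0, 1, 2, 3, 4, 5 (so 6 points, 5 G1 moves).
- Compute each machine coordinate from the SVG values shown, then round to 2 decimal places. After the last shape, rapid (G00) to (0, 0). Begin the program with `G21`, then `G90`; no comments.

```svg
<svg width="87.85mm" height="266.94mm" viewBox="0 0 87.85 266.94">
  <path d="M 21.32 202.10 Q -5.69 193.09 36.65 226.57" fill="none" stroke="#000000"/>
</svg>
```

Since the viewBox matches the mm dimensions, user units are millimetres directly. The only transform is the Y-flip y_m = 266.94 − y_svg.

Shape 1 is a quadratic bezier drawn with `<path>`. Its stroke #000000 means score at S453, F1723. After flipping Y the toolpath is (21.32,64.84) → (13.29,66.74) → (10.81,65.25) → (13.87,60.36) → (22.49,52.06) → (36.65,40.37).

G21
G90
G00 X21.32 Y64.84
M3 S453
G1 X13.29 Y66.74 F1723
G1 X10.81 Y65.25
G1 X13.87 Y60.36
G1 X22.49 Y52.06
G1 X36.65 Y40.37
M5
G00 X0.00 Y0.00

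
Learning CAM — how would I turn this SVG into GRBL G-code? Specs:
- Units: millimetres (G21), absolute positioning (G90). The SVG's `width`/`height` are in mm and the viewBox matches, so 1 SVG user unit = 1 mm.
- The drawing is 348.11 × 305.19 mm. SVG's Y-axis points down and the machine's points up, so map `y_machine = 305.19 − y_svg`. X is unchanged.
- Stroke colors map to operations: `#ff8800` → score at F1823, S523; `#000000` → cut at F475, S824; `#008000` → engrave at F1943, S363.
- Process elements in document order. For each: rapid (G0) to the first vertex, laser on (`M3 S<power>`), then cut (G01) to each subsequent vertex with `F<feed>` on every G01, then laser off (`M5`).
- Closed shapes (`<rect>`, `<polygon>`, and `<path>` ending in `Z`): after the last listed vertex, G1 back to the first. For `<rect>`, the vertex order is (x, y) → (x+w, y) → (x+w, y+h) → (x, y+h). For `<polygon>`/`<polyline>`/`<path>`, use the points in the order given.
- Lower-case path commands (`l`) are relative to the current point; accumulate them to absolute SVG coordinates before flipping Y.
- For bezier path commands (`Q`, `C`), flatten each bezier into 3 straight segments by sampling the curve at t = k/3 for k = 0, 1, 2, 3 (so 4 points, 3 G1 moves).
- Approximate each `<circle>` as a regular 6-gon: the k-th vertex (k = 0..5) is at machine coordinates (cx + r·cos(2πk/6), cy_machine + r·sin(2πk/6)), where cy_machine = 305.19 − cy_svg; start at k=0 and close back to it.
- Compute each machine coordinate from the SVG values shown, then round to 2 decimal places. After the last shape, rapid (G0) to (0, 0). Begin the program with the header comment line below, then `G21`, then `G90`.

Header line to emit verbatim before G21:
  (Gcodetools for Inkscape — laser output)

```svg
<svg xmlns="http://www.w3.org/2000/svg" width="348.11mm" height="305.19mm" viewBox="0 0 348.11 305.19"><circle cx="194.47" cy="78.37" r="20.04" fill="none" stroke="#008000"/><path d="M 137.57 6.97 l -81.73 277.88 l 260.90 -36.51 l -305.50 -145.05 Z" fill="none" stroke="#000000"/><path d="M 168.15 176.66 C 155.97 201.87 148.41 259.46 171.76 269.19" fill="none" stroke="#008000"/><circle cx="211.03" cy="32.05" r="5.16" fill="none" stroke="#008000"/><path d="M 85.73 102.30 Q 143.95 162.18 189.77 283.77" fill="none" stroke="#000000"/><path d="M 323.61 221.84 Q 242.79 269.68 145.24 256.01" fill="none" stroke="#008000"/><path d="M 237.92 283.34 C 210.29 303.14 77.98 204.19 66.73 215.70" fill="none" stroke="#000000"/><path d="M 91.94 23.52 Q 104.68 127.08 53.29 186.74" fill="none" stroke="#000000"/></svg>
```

viewBox `0 0 348.11 305.19` with mm width/height → 1 unit = 1 mm. Flip: y_m = 305.19 − y_svg.

**Shape 1** — `<circle>` circle, stroke `#008000` → engrave (S363, F1943). Machine vertices: (214.51,226.82) → (204.49,244.18) → (184.45,244.18) → (174.43,226.82) → (184.45,209.46) → (204.49,209.46) → (214.51,226.82). Closed: final G1 returns to the first vertex.

**Shape 2** — `<path>` closed polygon, stroke `#000000` → cut (S824, F475). Machine vertices: (137.57,298.22) → (55.84,20.34) → (316.74,56.85) → (11.24,201.90) → (137.57,298.22). Closed: final G1 returns to the first vertex.

**Shape 3** — `<path>` cubic bezier, stroke `#008000` → engrave (S363, F1943). Control points (SVG): P0=(168.15,176.66), P1=(155.97,201.87), P2=(148.41,259.46), P3=(171.76,269.19); sampled at t=k/3. Machine vertices: (168.15,128.53) → (158.48,95.50) → (157.74,58.71) → (171.76,36.00). Open path.

**Shape 4** — `<circle>` circle, stroke `#008000` → engrave (S363, F1943). Machine vertices: (216.19,273.14) → (213.61,277.61) → (208.45,277.61) → (205.87,273.14) → (208.45,268.67) → (213.61,268.67) → (216.19,273.14). Closed: final G1 returns to the first vertex.

**Shape 5** — `<path>` quadratic bezier, stroke `#000000` → cut (S824, F475). Control points (SVG): P0=(85.73,102.30), P1=(143.95,162.18), P2=(189.77,283.77); sampled at t=k/3. Machine vertices: (85.73,202.89) → (123.17,156.11) → (157.85,95.62) → (189.77,21.42). Open path.

**Shape 6** — `<path>` quadratic bezier, stroke `#008000` → engrave (S363, F1943). Control points (SVG): P0=(323.61,221.84), P1=(242.79,269.68), P2=(145.24,256.01); sampled at t=k/3. Machine vertices: (323.61,83.35) → (267.87,58.29) → (208.41,46.90) → (145.24,49.18). Open path.

**Shape 7** — `<path>` cubic bezier, stroke `#000000` → cut (S824, F475). Control points (SVG): P0=(237.92,283.34), P1=(210.29,303.14), P2=(77.98,204.19), P3=(66.73,215.70); sampled at t=k/3. Machine vertices: (237.92,21.85) → (183.76,33.14) → (109.97,72.67) → (66.73,89.49). Open path.

**Shape 8** — `<path>` quadratic bezier, stroke `#000000` → cut (S824, F475). Control points (SVG): P0=(91.94,23.52), P1=(104.68,127.08), P2=(53.29,186.74); sampled at t=k/3. Machine vertices: (91.94,281.67) → (93.31,217.51) → (80.42,163.10) → (53.29,118.45). Open path.

(Gcodetools for Inkscape — laser output)
G21
G90
G0 X214.51 Y226.82
M3 S363
G01 X204.49 Y244.18 F1943
G01 X184.45 Y244.18 F1943
G01 X174.43 Y226.82 F1943
G01 X184.45 Y209.46 F1943
G01 X204.49 Y209.46 F1943
G01 X214.51 Y226.82 F1943
M5
G0 X137.57 Y298.22
M3 S824
G01 X55.84 Y20.34 F475
G01 X316.74 Y56.85 F475
G01 X11.24 Y201.90 F475
G01 X137.57 Y298.22 F475
M5
G0 X168.15 Y128.53
M3 S363
G01 X158.48 Y95.50 F1943
G01 X157.74 Y58.71 F1943
G01 X171.76 Y36.00 F1943
M5
G0 X216.19 Y273.14
M3 S363
G01 X213.61 Y277.61 F1943
G01 X208.45 Y277.61 F1943
G01 X205.87 Y273.14 F1943
G01 X208.45 Y268.67 F1943
G01 X213.61 Y268.67 F1943
G01 X216.19 Y273.14 F1943
M5
G0 X85.73 Y202.89
M3 S824
G01 X123.17 Y156.11 F475
G01 X157.85 Y95.62 F475
G01 X189.77 Y21.42 F475
M5
G0 X323.61 Y83.35
M3 S363
G01 X267.87 Y58.29 F1943
G01 X208.41 Y46.90 F1943
G01 X145.24 Y49.18 F1943
M5
G0 X237.92 Y21.85
M3 S824
G01 X183.76 Y33.14 F475
G01 X109.97 Y72.67 F475
G01 X66.73 Y89.49 F475
M5
G0 X91.94 Y281.67
M3 S824
G01 X93.31 Y217.51 F475
G01 X80.42 Y163.10 F475
G01 X53.29 Y118.45 F475
M5
G0 X0.00 Y0.00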